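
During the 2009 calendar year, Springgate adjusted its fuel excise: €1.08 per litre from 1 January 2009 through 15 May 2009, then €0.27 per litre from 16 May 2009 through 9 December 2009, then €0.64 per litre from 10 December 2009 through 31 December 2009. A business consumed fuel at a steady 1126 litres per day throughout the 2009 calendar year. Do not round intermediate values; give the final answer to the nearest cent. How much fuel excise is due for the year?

1 January – 15 May 2009: 135 days × 1126 litres/day = 152,010 litres at €1.08/litre → €164170.80
16 May – 9 December 2009: 208 days × 1126 litres/day = 234,208 litres at €0.27/litre → €63236.16
10 December – 31 December 2009: 22 days × 1126 litres/day = 24,772 litres at €0.64/litre → €15854.08

€243261.04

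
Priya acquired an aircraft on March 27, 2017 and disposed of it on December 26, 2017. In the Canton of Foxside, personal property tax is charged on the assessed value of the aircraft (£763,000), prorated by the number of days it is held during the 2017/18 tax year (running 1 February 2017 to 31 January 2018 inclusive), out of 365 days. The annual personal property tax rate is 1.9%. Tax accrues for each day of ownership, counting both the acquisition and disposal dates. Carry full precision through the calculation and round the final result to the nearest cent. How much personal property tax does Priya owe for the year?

Days held (March 27 – December 26, 2017): 275 out of 365
Tax = £763,000 × 1.9% × 275/365 = £10,922.3973

£10,922.40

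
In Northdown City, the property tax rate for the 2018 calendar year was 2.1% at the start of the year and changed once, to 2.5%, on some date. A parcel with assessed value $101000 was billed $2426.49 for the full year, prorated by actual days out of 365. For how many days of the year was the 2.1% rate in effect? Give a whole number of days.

Let d = days at the first rate; then 365 − d days at the second rate.
$101000 × [2.1%·d + 2.5%·(365−d)] / 365 = $2426.49
Solving gives d = 89, so the new rate took effect on March 31, 2018.

89 days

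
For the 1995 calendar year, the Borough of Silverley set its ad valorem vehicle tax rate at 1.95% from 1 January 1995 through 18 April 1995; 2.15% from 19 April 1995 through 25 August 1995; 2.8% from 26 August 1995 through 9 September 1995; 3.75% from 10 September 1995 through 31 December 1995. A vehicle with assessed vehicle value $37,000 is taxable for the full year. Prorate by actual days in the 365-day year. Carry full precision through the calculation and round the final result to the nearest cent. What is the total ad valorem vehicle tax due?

1 January – 18 April 1995: 108 days at 1.95% → $37,000 × 1.95% × 108/365 = $213.4849
19 April – 25 August 1995: 129 days at 2.15% → $37,000 × 2.15% × 129/365 = $281.1493
26 August – 9 September 1995: 15 days at 2.8% → $37,000 × 2.8% × 15/365 = $42.5753
10 September – 31 December 1995: 113 days at 3.75% → $37,000 × 3.75% × 113/365 = $429.5548
Total = $966.7644

$966.76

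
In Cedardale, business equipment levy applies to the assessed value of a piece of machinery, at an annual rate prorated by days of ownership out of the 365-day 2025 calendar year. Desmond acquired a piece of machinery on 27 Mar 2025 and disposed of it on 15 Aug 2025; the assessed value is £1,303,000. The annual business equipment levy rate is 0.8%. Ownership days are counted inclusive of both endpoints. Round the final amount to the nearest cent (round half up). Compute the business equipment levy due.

Days held (27 Mar – 15 Aug 2025): 142 out of 365
Tax = £1,303,000 × 0.8% × 142/365 = £4,055.3644

£4,055.36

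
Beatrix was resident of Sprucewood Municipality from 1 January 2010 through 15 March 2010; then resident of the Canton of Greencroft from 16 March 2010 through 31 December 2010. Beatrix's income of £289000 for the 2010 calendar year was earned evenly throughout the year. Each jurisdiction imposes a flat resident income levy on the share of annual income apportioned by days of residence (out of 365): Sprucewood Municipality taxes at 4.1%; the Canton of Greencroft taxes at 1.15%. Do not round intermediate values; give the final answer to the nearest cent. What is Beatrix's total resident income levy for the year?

Sprucewood Municipality, 1 January – 15 March 2010: 74 days → £289000 × 4.1% × 74/365 = £2402.2630
The Canton of Greencroft, 16 March – 31 December 2010: 291 days → £289000 × 1.15% × 291/365 = £2649.6945
Total = £5051.9575

£5051.96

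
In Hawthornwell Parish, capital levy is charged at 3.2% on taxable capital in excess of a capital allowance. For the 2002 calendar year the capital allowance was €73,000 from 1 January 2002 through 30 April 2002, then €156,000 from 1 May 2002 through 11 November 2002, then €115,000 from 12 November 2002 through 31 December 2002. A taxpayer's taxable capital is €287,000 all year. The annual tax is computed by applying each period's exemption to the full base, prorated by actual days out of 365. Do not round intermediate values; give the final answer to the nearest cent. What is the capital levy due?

1 January – 30 April 2002: 120 days, exemption €73,000 → (€287,000 − €73,000) × 3.2% × 120/365 = €2,251.3973
1 May – 11 November 2002: 195 days, exemption €156,000 → (€287,000 − €156,000) × 3.2% × 195/365 = €2,239.5616
12 November – 31 December 2002: 50 days, exemption €115,000 → (€287,000 − €115,000) × 3.2% × 50/365 = €753.9726
Total = €5,244.9315

€5,244.93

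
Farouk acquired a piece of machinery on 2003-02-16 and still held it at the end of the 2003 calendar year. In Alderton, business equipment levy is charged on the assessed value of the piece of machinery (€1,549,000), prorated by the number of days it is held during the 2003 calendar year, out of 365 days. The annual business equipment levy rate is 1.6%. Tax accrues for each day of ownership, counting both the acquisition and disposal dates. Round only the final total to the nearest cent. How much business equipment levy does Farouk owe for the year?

Days held (2003-02-16 to 2003-12-31): 319 out of 365
Tax = €1,549,000 × 1.6% × 319/365 = €21,660.5370

€21,660.54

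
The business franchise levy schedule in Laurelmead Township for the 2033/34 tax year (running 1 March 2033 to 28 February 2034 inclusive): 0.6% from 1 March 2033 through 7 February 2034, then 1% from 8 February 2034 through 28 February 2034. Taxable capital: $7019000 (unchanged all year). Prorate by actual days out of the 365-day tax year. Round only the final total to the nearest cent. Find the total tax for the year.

1 March 2033 – 7 February 2034: 344 days at 0.6% → $7019000 × 0.6% × 344/365 = $39691.0027
8 February – 28 February 2034: 21 days at 1% → $7019000 × 1% × 21/365 = $4038.3288
Total = $43729.3315

$43729.33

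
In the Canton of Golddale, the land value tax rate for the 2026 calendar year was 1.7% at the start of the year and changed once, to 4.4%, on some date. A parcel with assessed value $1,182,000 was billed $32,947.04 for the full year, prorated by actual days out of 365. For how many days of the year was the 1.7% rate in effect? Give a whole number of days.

Let d = days at the first rate; then 365 − d days at the second rate.
$1,182,000 × [1.7%·d + 4.4%·(365−d)] / 365 = $32,947.04
Solving gives d = 218, so the new rate took effect on August 7, 2026.

218 days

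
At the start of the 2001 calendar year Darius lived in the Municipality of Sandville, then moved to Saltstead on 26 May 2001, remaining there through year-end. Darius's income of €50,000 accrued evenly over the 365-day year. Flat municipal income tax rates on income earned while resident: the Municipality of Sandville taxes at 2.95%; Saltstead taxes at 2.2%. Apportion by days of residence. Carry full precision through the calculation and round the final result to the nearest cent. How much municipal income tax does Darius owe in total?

The Municipality of Sandville, 1 January – 25 May 2001: 145 days → €50,000 × 2.95% × 145/365 = €585.9589
Saltstead, 26 May – 31 December 2001: 220 days → €50,000 × 2.2% × 220/365 = €663.0137
Total = €1,248.9726

€1,248.97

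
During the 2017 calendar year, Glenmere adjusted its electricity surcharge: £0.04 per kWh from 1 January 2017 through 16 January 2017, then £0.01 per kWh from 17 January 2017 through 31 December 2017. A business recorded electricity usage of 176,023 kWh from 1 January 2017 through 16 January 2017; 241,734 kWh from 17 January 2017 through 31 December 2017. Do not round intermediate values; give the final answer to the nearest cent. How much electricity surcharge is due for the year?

£9458.26

1 January – 16 January 2017: 176,023 kWh at £0.04/kWh → £7040.92
17 January – 31 December 2017: 241,734 kWh at £0.01/kWh → £2417.34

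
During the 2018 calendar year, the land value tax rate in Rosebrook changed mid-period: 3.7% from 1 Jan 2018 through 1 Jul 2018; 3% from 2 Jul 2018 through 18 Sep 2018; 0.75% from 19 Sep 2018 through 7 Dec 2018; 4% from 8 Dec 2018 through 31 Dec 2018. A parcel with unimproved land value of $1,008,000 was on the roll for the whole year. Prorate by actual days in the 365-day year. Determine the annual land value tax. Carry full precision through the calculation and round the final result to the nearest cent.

1 Jan – 1 Jul 2018: 182 days at 3.7% → $1,008,000 × 3.7% × 182/365 = $18,596.9096
2 Jul – 18 Sep 2018: 79 days at 3% → $1,008,000 × 3% × 79/365 = $6,545.0959
19 Sep – 7 Dec 2018: 80 days at 0.75% → $1,008,000 × 0.75% × 80/365 = $1,656.9863
8 Dec – 31 Dec 2018: 24 days at 4% → $1,008,000 × 4% × 24/365 = $2,651.1781
Total = $29,450.1699

$29,450.17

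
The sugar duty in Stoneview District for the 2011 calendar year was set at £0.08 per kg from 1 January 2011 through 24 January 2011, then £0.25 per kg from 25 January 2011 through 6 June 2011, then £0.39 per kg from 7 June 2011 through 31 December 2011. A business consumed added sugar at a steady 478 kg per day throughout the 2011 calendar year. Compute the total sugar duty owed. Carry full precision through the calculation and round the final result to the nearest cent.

1 January – 24 January 2011: 24 days × 478 kg/day = 11,472 kg at £0.08/kg → £917.76
25 January – 6 June 2011: 133 days × 478 kg/day = 63,574 kg at £0.25/kg → £15,893.50
7 June – 31 December 2011: 208 days × 478 kg/day = 99,424 kg at £0.39/kg → £38,775.36

£55,586.62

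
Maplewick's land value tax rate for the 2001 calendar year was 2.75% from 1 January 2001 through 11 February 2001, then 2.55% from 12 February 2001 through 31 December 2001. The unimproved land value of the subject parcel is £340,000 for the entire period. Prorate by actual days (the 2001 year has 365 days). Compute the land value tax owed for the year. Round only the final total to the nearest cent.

£8,748.25

1 January – 11 February 2001: 42 days at 2.75% → £340,000 × 2.75% × 42/365 = £1,075.8904
12 February – 31 December 2001: 323 days at 2.55% → £340,000 × 2.55% × 323/365 = £7,672.3562
Total = £8,748.2466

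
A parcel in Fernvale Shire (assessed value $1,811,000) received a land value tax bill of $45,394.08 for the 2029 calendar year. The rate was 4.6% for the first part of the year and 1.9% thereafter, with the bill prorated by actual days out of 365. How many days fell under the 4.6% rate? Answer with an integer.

Let d = days at the first rate; then 365 − d days at the second rate.
$1,811,000 × [4.6%·d + 1.9%·(365−d)] / 365 = $45,394.08
Solving gives d = 82, so the new rate took effect on 24 Mar 2029.

82 days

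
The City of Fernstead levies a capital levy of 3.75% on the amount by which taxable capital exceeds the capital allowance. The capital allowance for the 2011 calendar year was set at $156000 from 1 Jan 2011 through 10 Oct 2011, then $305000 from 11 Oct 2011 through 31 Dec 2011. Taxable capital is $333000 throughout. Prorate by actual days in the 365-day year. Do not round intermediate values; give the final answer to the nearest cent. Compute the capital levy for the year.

1 Jan – 10 Oct 2011: 283 days, exemption $156000 → ($333000 − $156000) × 3.75% × 283/365 = $5146.3356
11 Oct – 31 Dec 2011: 82 days, exemption $305000 → ($333000 − $305000) × 3.75% × 82/365 = $235.8904
Total = $5382.2260

$5382.23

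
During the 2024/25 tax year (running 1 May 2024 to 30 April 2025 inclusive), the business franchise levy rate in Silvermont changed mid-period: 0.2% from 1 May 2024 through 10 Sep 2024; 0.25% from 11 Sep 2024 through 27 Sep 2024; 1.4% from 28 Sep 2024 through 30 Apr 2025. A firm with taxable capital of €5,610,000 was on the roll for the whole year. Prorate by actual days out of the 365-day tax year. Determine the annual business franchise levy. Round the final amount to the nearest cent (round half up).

1 May – 10 Sep 2024: 133 days at 0.2% → €5,610,000 × 0.2% × 133/365 = €4,088.3836
11 Sep – 27 Sep 2024: 17 days at 0.25% → €5,610,000 × 0.25% × 17/365 = €653.2192
28 Sep 2024 – 30 Apr 2025: 215 days at 1.4% → €5,610,000 × 1.4% × 215/365 = €46,263.2877
Total = €51,004.8904

€51,004.89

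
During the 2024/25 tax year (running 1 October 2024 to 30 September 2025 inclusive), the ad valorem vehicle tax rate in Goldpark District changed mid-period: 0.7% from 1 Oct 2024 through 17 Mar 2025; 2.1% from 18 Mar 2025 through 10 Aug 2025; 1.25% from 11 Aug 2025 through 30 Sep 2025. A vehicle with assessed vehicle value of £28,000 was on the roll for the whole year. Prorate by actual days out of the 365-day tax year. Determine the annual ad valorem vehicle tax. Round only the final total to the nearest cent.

£374.32

1 Oct 2024 – 17 Mar 2025: 168 days at 0.7% → £28,000 × 0.7% × 168/365 = £90.2137
18 Mar – 10 Aug 2025: 146 days at 2.1% → £28,000 × 2.1% × 146/365 = £235.2000
11 Aug – 30 Sep 2025: 51 days at 1.25% → £28,000 × 1.25% × 51/365 = £48.9041
Total = £374.3178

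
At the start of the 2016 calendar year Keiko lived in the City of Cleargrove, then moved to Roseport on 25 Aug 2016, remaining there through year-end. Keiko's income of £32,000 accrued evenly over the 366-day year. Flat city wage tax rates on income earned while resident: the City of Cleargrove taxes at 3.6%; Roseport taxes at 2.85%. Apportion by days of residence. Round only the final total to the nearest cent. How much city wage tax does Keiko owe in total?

The City of Cleargrove, 1 Jan – 24 Aug 2016: 237 days → £32,000 × 3.6% × 237/366 = £745.9672
Roseport, 25 Aug – 31 Dec 2016: 129 days → £32,000 × 2.85% × 129/366 = £321.4426
Total = £1,067.4098

£1,067.41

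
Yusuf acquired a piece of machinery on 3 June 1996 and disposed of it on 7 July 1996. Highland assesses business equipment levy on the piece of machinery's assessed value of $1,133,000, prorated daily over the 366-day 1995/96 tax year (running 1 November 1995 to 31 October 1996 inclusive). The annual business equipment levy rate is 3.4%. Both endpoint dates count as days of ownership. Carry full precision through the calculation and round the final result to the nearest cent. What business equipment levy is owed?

$3,683.80

Days held (3 June – 7 July 1996): 35 out of 366
Tax = $1,133,000 × 3.4% × 35/366 = $3,683.7978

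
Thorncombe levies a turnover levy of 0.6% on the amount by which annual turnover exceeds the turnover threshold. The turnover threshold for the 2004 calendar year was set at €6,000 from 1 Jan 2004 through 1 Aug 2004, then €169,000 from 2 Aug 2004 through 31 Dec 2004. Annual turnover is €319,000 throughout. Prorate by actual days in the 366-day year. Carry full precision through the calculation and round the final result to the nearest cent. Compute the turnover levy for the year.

€1,471.84

1 Jan – 1 Aug 2004: 214 days, exemption €6,000 → (€319,000 − €6,000) × 0.6% × 214/366 = €1,098.0656
2 Aug – 31 Dec 2004: 152 days, exemption €169,000 → (€319,000 − €169,000) × 0.6% × 152/366 = €373.7705
Total = €1,471.8361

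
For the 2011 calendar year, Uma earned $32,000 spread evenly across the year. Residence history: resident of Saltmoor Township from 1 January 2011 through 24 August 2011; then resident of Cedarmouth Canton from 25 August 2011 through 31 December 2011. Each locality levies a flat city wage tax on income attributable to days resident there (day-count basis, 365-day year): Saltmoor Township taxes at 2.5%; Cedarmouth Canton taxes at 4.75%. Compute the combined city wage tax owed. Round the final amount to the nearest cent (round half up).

$1,054.47

Saltmoor Township, 1 January – 24 August 2011: 236 days → $32,000 × 2.5% × 236/365 = $517.2603
Cedarmouth Canton, 25 August – 31 December 2011: 129 days → $32,000 × 4.75% × 129/365 = $537.2055
Total = $1,054.4658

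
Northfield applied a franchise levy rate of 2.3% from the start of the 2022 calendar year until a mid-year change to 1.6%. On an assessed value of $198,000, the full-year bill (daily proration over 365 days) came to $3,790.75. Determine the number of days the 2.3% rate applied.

Let d = days at the first rate; then 365 − d days at the second rate.
$198,000 × [2.3%·d + 1.6%·(365−d)] / 365 = $3,790.75
Solving gives d = 164, so the new rate took effect on 14 June 2022.

164 days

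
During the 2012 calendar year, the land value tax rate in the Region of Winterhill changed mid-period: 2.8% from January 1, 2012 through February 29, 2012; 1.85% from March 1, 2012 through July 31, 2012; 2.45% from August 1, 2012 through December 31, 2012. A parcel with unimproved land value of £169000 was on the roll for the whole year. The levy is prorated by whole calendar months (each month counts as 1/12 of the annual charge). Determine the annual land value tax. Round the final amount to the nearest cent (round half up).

£3816.58

January 1 – February 29, 2012: 2 months at 2.8% → £169000 × 2.8% × 2/12 = £788.6667
March 1 – July 31, 2012: 5 months at 1.85% → £169000 × 1.85% × 5/12 = £1302.7083
August 1 – December 31, 2012: 5 months at 2.45% → £169000 × 2.45% × 5/12 = £1725.2083
Total = £3816.5833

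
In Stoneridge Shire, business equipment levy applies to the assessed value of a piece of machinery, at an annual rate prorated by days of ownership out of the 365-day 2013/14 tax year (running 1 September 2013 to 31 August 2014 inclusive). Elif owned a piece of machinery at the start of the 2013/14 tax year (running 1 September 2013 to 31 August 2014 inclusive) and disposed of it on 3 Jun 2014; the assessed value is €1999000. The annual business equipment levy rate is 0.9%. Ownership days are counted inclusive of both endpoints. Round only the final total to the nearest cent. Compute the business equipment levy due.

€13604.15

Days held (1 Sep 2013 – 3 Jun 2014): 276 out of 365
Tax = €1999000 × 0.9% × 276/365 = €13604.1534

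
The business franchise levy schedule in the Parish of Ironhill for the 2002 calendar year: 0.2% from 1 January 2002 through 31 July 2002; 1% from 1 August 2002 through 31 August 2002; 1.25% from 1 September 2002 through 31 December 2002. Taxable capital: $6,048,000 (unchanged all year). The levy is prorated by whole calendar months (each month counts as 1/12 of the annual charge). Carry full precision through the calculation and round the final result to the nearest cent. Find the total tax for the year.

1 January – 31 July 2002: 7 months at 0.2% → $6,048,000 × 0.2% × 7/12 = $7,056.0000
1 August – 31 August 2002: 1 month at 1% → $6,048,000 × 1% × 1/12 = $5,040.0000
1 September – 31 December 2002: 4 months at 1.25% → $6,048,000 × 1.25% × 4/12 = $25,200.0000
Total = $37,296.0000

$37,296.00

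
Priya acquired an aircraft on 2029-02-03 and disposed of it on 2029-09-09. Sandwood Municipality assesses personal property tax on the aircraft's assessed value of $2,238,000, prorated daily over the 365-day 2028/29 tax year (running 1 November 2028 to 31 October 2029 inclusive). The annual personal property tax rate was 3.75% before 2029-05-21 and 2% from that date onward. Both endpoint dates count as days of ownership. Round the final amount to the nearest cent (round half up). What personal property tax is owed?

2029-02-03 to 2029-05-20: 107 days at 3.75% → $2,238,000 × 3.75% × 107/365 = $24,602.6712
2029-05-21 to 2029-09-09: 112 days at 2% → $2,238,000 × 2% × 112/365 = $13,734.5753
Total = $38,337.2466

$38,337.25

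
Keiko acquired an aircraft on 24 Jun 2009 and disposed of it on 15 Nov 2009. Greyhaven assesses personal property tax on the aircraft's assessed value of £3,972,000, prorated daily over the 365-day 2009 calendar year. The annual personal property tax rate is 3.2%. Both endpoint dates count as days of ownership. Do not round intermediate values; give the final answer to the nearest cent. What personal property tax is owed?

£50,493.37

Days held (24 Jun – 15 Nov 2009): 145 out of 365
Tax = £3,972,000 × 3.2% × 145/365 = £50,493.3699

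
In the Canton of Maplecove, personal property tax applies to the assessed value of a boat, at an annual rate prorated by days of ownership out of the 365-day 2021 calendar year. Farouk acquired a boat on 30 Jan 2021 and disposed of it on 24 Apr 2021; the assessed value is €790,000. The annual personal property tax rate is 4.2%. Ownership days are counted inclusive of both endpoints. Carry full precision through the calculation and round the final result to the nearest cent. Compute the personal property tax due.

€7,726.85

Days held (30 Jan – 24 Apr 2021): 85 out of 365
Tax = €790,000 × 4.2% × 85/365 = €7,726.8493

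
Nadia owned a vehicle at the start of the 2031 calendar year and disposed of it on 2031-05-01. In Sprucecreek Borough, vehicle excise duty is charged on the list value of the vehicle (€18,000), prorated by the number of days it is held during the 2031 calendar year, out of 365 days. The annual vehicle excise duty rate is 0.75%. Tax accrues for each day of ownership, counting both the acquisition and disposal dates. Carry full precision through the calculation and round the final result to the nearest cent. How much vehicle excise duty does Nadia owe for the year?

Days held (2031-01-01 to 2031-05-01): 121 out of 365
Tax = €18,000 × 0.75% × 121/365 = €44.7534

€44.75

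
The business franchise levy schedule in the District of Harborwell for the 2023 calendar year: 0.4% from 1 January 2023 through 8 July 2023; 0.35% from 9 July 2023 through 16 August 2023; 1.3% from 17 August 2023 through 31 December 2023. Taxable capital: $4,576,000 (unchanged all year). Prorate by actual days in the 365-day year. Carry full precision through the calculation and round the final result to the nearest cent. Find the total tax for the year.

1 January – 8 July 2023: 189 days at 0.4% → $4,576,000 × 0.4% × 189/365 = $9,477.9616
9 July – 16 August 2023: 39 days at 0.35% → $4,576,000 × 0.35% × 39/365 = $1,711.2986
17 August – 31 December 2023: 137 days at 1.3% → $4,576,000 × 1.3% × 137/365 = $22,328.3726
Total = $33,517.6329

$33,517.63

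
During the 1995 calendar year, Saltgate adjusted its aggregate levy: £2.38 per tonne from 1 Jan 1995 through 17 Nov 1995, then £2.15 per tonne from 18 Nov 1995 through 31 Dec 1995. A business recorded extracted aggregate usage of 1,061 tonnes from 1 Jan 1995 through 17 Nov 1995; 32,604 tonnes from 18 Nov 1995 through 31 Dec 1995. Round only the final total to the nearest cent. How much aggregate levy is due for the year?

£72,623.78

1 Jan – 17 Nov 1995: 1,061 tonnes at £2.38/tonne → £2,525.18
18 Nov – 31 Dec 1995: 32,604 tonnes at £2.15/tonne → £70,098.60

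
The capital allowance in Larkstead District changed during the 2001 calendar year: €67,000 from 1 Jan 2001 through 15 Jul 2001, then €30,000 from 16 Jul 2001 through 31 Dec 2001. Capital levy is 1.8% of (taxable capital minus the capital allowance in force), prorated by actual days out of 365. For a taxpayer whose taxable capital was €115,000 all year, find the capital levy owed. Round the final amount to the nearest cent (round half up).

€1,172.37

1 Jan – 15 Jul 2001: 196 days, exemption €67,000 → (€115,000 − €67,000) × 1.8% × 196/365 = €463.9562
16 Jul – 31 Dec 2001: 169 days, exemption €30,000 → (€115,000 − €30,000) × 1.8% × 169/365 = €708.4110
Total = €1,172.3671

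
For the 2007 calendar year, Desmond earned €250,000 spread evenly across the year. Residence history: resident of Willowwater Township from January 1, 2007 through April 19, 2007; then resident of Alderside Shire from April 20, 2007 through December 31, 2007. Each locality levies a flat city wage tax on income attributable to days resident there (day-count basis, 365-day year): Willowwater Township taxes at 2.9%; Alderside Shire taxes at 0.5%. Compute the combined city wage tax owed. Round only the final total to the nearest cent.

€3,041.78

Willowwater Township, January 1 – April 19, 2007: 109 days → €250,000 × 2.9% × 109/365 = €2,165.0685
Alderside Shire, April 20 – December 31, 2007: 256 days → €250,000 × 0.5% × 256/365 = €876.7123
Total = €3,041.7808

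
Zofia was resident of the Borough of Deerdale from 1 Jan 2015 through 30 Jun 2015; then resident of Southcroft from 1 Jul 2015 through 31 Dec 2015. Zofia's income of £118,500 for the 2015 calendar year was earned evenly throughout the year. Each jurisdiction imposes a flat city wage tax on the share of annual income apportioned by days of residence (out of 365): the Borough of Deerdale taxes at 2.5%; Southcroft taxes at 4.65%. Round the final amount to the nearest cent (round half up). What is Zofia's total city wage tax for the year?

£4,246.85

The Borough of Deerdale, 1 Jan – 30 Jun 2015: 181 days → £118,500 × 2.5% × 181/365 = £1,469.0753
Southcroft, 1 Jul – 31 Dec 2015: 184 days → £118,500 × 4.65% × 184/365 = £2,777.7699
Total = £4,246.8452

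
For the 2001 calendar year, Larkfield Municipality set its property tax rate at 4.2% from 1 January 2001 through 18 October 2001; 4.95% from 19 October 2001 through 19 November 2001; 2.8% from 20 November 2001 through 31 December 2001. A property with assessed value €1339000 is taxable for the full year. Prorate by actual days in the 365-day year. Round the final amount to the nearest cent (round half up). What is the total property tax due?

€54961.36

1 January – 18 October 2001: 291 days at 4.2% → €1339000 × 4.2% × 291/365 = €44836.3233
19 October – 19 November 2001: 32 days at 4.95% → €1339000 × 4.95% × 32/365 = €5810.8932
20 November – 31 December 2001: 42 days at 2.8% → €1339000 × 2.8% × 42/365 = €4314.1479
Total = €54961.3644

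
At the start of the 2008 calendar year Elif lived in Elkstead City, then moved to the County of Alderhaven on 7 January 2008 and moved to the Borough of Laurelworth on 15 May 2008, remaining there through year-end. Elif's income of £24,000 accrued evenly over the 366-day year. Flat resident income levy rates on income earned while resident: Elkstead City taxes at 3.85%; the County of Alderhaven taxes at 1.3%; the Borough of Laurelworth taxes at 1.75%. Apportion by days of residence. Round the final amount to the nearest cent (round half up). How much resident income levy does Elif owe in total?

£390.20

Elkstead City, 1 January – 6 January 2008: 6 days → £24,000 × 3.85% × 6/366 = £15.1475
The County of Alderhaven, 7 January – 14 May 2008: 129 days → £24,000 × 1.3% × 129/366 = £109.9672
The Borough of Laurelworth, 15 May – 31 December 2008: 231 days → £24,000 × 1.75% × 231/366 = £265.0820
Total = £390.1967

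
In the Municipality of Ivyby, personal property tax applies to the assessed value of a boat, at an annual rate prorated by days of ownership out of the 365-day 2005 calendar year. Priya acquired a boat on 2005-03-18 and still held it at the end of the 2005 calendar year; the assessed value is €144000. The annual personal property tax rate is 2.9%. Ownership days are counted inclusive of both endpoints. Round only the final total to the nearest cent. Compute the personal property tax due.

€3306.48

Days held (2005-03-18 to 2005-12-31): 289 out of 365
Tax = €144000 × 2.9% × 289/365 = €3306.4767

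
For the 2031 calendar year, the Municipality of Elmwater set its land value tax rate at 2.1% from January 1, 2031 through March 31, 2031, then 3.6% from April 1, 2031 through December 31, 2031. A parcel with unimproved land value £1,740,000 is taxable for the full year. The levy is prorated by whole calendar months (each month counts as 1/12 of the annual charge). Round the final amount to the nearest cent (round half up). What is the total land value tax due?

January 1 – March 31, 2031: 3 months at 2.1% → £1,740,000 × 2.1% × 3/12 = £9,135.0000
April 1 – December 31, 2031: 9 months at 3.6% → £1,740,000 × 3.6% × 9/12 = £46,980.0000
Total = £56,115.0000

£56,115.00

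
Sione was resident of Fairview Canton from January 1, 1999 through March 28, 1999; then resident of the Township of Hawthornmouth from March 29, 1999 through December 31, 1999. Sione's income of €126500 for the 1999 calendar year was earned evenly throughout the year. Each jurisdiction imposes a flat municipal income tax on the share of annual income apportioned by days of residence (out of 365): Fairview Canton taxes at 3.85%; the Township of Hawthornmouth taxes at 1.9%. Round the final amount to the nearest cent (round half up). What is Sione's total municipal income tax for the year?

Fairview Canton, January 1 – March 28, 1999: 87 days → €126500 × 3.85% × 87/365 = €1160.8541
The Township of Hawthornmouth, March 29 – December 31, 1999: 278 days → €126500 × 1.9% × 278/365 = €1830.6110
Total = €2991.4651

€2991.47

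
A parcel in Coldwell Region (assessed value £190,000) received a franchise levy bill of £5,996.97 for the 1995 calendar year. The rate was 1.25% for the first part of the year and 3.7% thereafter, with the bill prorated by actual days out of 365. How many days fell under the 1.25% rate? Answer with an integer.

Let d = days at the first rate; then 365 − d days at the second rate.
£190,000 × [1.25%·d + 3.7%·(365−d)] / 365 = £5,996.97
Solving gives d = 81, so the new rate took effect on March 23, 1995.

81 days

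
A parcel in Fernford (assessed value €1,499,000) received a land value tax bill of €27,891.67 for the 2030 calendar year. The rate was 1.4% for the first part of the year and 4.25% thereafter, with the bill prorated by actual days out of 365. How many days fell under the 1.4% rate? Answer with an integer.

Let d = days at the first rate; then 365 − d days at the second rate.
€1,499,000 × [1.4%·d + 4.25%·(365−d)] / 365 = €27,891.67
Solving gives d = 306, so the new rate took effect on November 3, 2030.

306 days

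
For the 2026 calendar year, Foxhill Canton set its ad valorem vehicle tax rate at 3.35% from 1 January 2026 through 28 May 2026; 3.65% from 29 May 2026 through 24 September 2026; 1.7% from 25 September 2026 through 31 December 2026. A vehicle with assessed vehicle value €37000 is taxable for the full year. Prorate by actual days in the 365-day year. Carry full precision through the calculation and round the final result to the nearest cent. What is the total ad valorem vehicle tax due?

1 January – 28 May 2026: 148 days at 3.35% → €37000 × 3.35% × 148/365 = €502.5918
29 May – 24 September 2026: 119 days at 3.65% → €37000 × 3.65% × 119/365 = €440.3000
25 September – 31 December 2026: 98 days at 1.7% → €37000 × 1.7% × 98/365 = €168.8822
Total = €1111.7740

€1111.77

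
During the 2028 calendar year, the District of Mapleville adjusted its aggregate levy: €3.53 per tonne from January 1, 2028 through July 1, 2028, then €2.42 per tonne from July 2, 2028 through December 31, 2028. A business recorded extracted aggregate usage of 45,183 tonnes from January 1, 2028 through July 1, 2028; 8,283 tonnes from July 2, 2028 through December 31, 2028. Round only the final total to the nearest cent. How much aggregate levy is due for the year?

€179,540.85

January 1 – July 1, 2028: 45,183 tonnes at €3.53/tonne → €159,495.99
July 2 – December 31, 2028: 8,283 tonnes at €2.42/tonne → €20,044.86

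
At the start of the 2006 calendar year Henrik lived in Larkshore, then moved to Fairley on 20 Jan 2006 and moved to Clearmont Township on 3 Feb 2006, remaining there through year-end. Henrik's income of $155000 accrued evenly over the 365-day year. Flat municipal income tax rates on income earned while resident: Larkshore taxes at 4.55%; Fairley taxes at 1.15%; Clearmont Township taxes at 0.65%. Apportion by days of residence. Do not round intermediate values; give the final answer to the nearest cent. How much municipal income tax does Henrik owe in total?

Larkshore, 1 Jan – 19 Jan 2006: 19 days → $155000 × 4.55% × 19/365 = $367.1164
Fairley, 20 Jan – 2 Feb 2006: 14 days → $155000 × 1.15% × 14/365 = $68.3699
Clearmont Township, 3 Feb – 31 Dec 2006: 332 days → $155000 × 0.65% × 332/365 = $916.4110
Total = $1351.8973

$1351.90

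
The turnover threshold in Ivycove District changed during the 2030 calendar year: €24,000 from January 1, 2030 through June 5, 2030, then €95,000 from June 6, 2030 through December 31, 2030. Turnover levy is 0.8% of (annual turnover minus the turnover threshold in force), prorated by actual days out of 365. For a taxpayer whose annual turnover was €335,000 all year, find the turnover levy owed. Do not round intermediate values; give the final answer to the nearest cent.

January 1 – June 5, 2030: 156 days, exemption €24,000 → (€335,000 − €24,000) × 0.8% × 156/365 = €1,063.3644
June 6 – December 31, 2030: 209 days, exemption €95,000 → (€335,000 − €95,000) × 0.8% × 209/365 = €1,099.3973
Total = €2,162.7616

€2,162.76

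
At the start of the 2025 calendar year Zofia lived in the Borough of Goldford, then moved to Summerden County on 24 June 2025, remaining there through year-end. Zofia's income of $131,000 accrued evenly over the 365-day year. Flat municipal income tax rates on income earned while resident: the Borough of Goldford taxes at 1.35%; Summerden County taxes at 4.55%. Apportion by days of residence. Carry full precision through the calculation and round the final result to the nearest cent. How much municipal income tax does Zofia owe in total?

$3,962.12

The Borough of Goldford, 1 January – 23 June 2025: 174 days → $131,000 × 1.35% × 174/365 = $843.0658
Summerden County, 24 June – 31 December 2025: 191 days → $131,000 × 4.55% × 191/365 = $3,119.0562
Total = $3,962.1219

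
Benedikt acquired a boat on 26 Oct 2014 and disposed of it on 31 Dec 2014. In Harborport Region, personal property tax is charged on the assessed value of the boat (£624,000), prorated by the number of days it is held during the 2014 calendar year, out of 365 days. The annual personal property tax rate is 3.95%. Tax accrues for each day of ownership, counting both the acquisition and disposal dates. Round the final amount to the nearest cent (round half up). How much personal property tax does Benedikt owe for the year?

Days held (26 Oct – 31 Dec 2014): 67 out of 365
Tax = £624,000 × 3.95% × 67/365 = £4,524.4274

£4,524.43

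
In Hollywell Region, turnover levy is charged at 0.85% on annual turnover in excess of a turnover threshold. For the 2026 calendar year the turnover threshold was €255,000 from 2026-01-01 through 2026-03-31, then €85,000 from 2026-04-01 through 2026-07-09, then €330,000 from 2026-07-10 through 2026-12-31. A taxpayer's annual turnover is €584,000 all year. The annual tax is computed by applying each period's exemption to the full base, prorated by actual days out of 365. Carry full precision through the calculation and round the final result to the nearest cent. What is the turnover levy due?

€2,886.74

2026-01-01 to 2026-03-31: 90 days, exemption €255,000 → (€584,000 − €255,000) × 0.85% × 90/365 = €689.5479
2026-04-01 to 2026-07-09: 100 days, exemption €85,000 → (€584,000 − €85,000) × 0.85% × 100/365 = €1,162.0548
2026-07-10 to 2026-12-31: 175 days, exemption €330,000 → (€584,000 − €330,000) × 0.85% × 175/365 = €1,035.1370
Total = €2,886.7397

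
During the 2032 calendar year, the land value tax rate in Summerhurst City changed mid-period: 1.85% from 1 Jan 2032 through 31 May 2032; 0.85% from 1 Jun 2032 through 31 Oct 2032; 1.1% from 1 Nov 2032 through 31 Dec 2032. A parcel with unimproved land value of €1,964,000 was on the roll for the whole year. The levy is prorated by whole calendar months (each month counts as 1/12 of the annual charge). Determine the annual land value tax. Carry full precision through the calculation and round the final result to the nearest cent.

1 Jan – 31 May 2032: 5 months at 1.85% → €1,964,000 × 1.85% × 5/12 = €15,139.1667
1 Jun – 31 Oct 2032: 5 months at 0.85% → €1,964,000 × 0.85% × 5/12 = €6,955.8333
1 Nov – 31 Dec 2032: 2 months at 1.1% → €1,964,000 × 1.1% × 2/12 = €3,600.6667
Total = €25,695.6667

€25,695.67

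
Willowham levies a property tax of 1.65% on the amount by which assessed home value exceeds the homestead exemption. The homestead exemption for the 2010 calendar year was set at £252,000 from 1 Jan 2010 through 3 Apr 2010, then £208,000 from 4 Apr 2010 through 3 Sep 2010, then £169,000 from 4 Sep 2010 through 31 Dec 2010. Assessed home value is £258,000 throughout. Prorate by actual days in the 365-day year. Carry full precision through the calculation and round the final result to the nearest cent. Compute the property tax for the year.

£849.82

1 Jan – 3 Apr 2010: 93 days, exemption £252,000 → (£258,000 − £252,000) × 1.65% × 93/365 = £25.2247
4 Apr – 3 Sep 2010: 153 days, exemption £208,000 → (£258,000 − £208,000) × 1.65% × 153/365 = £345.8219
4 Sep – 31 Dec 2010: 119 days, exemption £169,000 → (£258,000 − £169,000) × 1.65% × 119/365 = £478.7712
Total = £849.8178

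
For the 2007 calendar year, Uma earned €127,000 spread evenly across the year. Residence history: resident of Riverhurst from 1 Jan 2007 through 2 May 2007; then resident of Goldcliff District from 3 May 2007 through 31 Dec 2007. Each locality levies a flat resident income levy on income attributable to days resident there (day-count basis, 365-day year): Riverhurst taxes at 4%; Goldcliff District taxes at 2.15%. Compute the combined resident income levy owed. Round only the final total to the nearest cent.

Riverhurst, 1 Jan – 2 May 2007: 122 days → €127,000 × 4% × 122/365 = €1,697.9726
Goldcliff District, 3 May – 31 Dec 2007: 243 days → €127,000 × 2.15% × 243/365 = €1,817.8397
Total = €3,515.8123

€3,515.81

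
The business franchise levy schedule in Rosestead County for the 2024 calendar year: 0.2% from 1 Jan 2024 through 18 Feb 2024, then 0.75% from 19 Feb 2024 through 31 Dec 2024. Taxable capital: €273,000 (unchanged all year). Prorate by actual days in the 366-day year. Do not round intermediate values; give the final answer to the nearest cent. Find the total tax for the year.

€1,846.48

1 Jan – 18 Feb 2024: 49 days at 0.2% → €273,000 × 0.2% × 49/366 = €73.0984
19 Feb – 31 Dec 2024: 317 days at 0.75% → €273,000 × 0.75% × 317/366 = €1,773.3811
Total = €1,846.4795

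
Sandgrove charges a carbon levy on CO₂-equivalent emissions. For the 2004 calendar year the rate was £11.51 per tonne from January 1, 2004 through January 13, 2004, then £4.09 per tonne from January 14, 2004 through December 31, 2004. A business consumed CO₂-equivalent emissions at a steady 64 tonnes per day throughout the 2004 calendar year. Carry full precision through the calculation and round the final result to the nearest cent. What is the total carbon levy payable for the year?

January 1 – January 13, 2004: 13 days × 64 tonnes/day = 832 tonnes at £11.51/tonne → £9,576.32
January 14 – December 31, 2004: 353 days × 64 tonnes/day = 22,592 tonnes at £4.09/tonne → £92,401.28

£101,977.60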